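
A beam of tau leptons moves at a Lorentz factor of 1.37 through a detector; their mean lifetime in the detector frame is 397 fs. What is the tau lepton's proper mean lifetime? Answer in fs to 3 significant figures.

γ = 1.37 (given)
Proper time: τ₀ = Δt/γ = 397/1.37 = 290 fs

τ₀ ≈ 290 fs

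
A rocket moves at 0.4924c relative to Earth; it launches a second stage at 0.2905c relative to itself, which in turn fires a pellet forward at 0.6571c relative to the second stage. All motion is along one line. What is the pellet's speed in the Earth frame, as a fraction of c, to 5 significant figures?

u ≈ 0.92549c

Compose boost 2: (0.2905 + 0.4924)/(1 + 0.2905×0.4924) = 0.78290/1.143042 = 0.6849266
Compose boost 3: (0.6571 + 0.6849266)/(1 + 0.6571×0.6849266) = 1.342027/1.450065 = 0.92549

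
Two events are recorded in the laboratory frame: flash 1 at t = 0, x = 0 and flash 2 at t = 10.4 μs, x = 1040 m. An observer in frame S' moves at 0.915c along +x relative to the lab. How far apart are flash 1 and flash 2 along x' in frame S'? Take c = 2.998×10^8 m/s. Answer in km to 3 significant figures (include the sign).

γ = 1/√(1 − 0.915²) = 2.4786
Δx' = γ(Δx − vΔt) = 2.4786 × (1040 m − 0.915×(2.998×10^8 m/s)×10.4×10^-6 s)
= 2.4786 × (-1812.9 m) = -4.49 km

Δx' ≈ -4.49 km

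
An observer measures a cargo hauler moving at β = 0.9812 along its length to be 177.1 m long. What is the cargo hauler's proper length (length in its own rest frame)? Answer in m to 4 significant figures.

L₀ ≈ 917.6 m

γ = 1/√(1 − 0.9812²) = 5.18152
L₀ = γL = 5.18152 × 177.1 = 917.6 m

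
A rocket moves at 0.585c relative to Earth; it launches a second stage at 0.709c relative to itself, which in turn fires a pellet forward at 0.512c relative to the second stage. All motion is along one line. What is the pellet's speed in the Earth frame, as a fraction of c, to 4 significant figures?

u ≈ 0.9716c

Compose boost 2: (0.709 + 0.585)/(1 + 0.709×0.585) = 1.294/1.41477 = 0.914640
Compose boost 3: (0.512 + 0.914640)/(1 + 0.512×0.914640) = 1.42664/1.46830 = 0.9716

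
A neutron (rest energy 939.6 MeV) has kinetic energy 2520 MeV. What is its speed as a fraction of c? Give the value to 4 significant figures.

β ≈ 0.9624

γ = 1 + K/(m₀c²) = 1 + 2520/939.6 = 3.68199
β = √(1 − 1/γ²) = 0.9624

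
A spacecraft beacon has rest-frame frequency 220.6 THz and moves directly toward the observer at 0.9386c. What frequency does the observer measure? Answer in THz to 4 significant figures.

Relativistic Doppler: f_obs = f_src √((1+β)/(1−β))
= 220.6 × √(1.93860/0.0614000) = 220.6 × 5.61901 = 1240 THz

f_obs ≈ 1240 THz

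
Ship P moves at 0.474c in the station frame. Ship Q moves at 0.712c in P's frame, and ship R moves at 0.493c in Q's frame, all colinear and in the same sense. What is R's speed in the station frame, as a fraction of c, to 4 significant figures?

u ≈ 0.9600c

Compose boost 2: (0.712 + 0.474)/(1 + 0.712×0.474) = 1.186/1.33749 = 0.886737
Compose boost 3: (0.493 + 0.886737)/(1 + 0.493×0.886737) = 1.37974/1.43716 = 0.9600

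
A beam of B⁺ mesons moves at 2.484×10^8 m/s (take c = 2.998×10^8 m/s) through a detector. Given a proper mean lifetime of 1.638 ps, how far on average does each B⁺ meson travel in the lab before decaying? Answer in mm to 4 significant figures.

β = v/c = 2.484×10^8 / 2.998×10^8 = 0.828552
γ = 1/√(1 − 0.828552²) = 1.78600
Dilated lifetime: Δt = γτ₀ = 1.78600 × 1.638 ps = 2.92546 ps
d = vΔt = 0.828552c × 2.92546 ps = 2.48400×10^8 m/s × 2.92546×10^-12 s = 0.7267 mm

d ≈ 0.7267 mm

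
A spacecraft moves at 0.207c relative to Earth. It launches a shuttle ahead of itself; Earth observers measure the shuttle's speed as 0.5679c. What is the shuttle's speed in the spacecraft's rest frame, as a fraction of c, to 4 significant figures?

Inverse velocity addition: u' = (u − v)/(1 − uv/c²)
= (0.5679 − 0.207)/(1 − 0.5679×0.207) = 0.3609/0.882445 = 0.4090

u' ≈ 0.4090c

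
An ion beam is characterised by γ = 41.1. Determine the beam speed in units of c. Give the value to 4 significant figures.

β = √(1 − 1/γ²) = √(1 − 1/41.1²) = √(0.999408) = 0.9997

β ≈ 0.9997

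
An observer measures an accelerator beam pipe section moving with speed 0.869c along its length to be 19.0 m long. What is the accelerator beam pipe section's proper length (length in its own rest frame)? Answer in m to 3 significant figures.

L₀ ≈ 38.4 m

γ = 1/√(1 − 0.869²) = 2.0210
L₀ = γL = 2.0210 × 19.0 = 38.4 m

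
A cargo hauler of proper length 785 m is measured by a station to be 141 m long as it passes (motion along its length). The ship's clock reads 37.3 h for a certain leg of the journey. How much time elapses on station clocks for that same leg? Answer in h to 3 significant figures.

Δt ≈ 208 h

Length contraction ⇒ γ = L₀/L = 785/141 = 5.5674
Time dilation: Δt = γτ₀ = 5.5674 × 37.3 h = 208 h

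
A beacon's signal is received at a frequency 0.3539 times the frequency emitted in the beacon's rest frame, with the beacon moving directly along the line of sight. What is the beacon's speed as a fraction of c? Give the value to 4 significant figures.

f_obs/f_src = √((1−β)/(1+β)) = 0.3539  ⇒  (1−β)/(1+β) = 0.125245
β = |1 − D²|/(1 + D²) = |1 − 0.125245|/(1 + 0.125245) = 0.7774

β ≈ 0.7774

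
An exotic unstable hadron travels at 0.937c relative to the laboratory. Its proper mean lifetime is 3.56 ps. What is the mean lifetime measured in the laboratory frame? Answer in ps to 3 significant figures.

γ = 1/√(1 − 0.937²) = 2.8626
Time dilation: Δt = γτ₀ = 2.8626 × 3.56 ps = 10.2 ps

Δt ≈ 10.2 ps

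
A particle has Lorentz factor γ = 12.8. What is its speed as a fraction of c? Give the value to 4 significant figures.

β ≈ 0.9969

β = √(1 − 1/γ²) = √(1 − 1/12.8²) = √(0.993896) = 0.9969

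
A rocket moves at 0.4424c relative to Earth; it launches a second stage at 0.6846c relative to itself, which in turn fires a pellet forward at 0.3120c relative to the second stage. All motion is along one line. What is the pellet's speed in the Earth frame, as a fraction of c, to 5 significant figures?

u ≈ 0.92687c

Compose boost 2: (0.6846 + 0.4424)/(1 + 0.6846×0.4424) = 1.1270/1.302867 = 0.8650154
Compose boost 3: (0.3120 + 0.8650154)/(1 + 0.3120×0.8650154) = 1.177015/1.269885 = 0.92687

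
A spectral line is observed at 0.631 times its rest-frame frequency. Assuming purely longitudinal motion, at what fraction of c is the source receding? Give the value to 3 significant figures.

f_obs/f_src = √((1−β)/(1+β)) = 0.631  ⇒  (1−β)/(1+β) = 0.39816
β = |1 − D²|/(1 + D²) = |1 − 0.39816|/(1 + 0.39816) = 0.430

β ≈ 0.430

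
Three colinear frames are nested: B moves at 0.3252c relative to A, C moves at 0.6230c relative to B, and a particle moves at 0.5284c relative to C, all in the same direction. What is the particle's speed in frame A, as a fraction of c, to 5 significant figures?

Compose boost 2: (0.6230 + 0.3252)/(1 + 0.6230×0.3252) = 0.94820/1.202600 = 0.7884586
Compose boost 3: (0.5284 + 0.7884586)/(1 + 0.5284×0.7884586) = 1.316859/1.416622 = 0.92958

u ≈ 0.92958c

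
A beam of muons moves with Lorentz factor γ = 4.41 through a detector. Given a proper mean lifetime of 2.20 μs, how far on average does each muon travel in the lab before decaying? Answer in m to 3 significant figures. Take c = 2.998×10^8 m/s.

d ≈ 2830 m

β = √(1 − 1/γ²) = √(1 − 1/4.41²) = 0.97395
Dilated lifetime: Δt = γτ₀ = 4.41 × 2.20 μs = 9.7020 μs
d = vΔt = 0.97395c × 9.7020 μs = 2.9199×10^8 m/s × 9.7020×10^-6 s = 2830 m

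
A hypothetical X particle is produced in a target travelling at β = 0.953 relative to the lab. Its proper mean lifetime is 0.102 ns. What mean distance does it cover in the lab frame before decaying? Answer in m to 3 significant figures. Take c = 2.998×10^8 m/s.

γ = 1/√(1 − 0.953²) = 3.3007
Dilated lifetime: Δt = γτ₀ = 3.3007 × 0.102 ns = 0.33667 ns
d = vΔt = 0.953c × 0.33667 ns = 2.8571×10^8 m/s × 3.3667×10^-10 s = 0.0962 m

d ≈ 0.0962 m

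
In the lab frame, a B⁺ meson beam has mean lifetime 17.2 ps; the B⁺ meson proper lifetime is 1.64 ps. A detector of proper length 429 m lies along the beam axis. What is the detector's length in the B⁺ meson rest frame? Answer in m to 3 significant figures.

L ≈ 40.9 m

Time dilation ⇒ γ = Δt/τ₀ = 17.2/1.64 = 10.488
Length contraction: L = L₀/γ = 429/10.488 = 40.9 m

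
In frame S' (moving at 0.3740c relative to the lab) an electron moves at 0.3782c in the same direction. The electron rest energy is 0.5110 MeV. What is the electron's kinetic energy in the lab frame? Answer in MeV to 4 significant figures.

K ≈ 0.1684 MeV

u_lab = (0.3782 + 0.3740)/(1 + 0.3782×0.3740) = 0.6589882
γ = 1/√(1 − 0.6589882²) = 1.32952
K = (γ − 1)m₀c² = (1.32952 − 1) × 0.5110 = 0.329516 × 0.5110 = 0.1684 MeV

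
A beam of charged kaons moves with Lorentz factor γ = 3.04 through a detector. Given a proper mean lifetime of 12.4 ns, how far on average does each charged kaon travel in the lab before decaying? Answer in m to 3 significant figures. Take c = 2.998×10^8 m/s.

d ≈ 10.7 m

β = √(1 − 1/γ²) = √(1 − 1/3.04²) = 0.94435
Dilated lifetime: Δt = γτ₀ = 3.04 × 12.4 ns = 37.696 ns
d = vΔt = 0.94435c × 37.696 ns = 2.8312×10^8 m/s × 3.7696×10^-8 s = 10.7 m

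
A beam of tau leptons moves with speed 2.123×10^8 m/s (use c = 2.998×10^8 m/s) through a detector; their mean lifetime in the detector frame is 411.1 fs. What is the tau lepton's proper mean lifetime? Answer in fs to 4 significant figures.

β = v/c = 2.123×10^8 / 2.998×10^8 = 0.708139
γ = 1/√(1 − 0.708139²) = 1.41628
Proper time: τ₀ = Δt/γ = 411.1/1.41628 = 290.3 fs

τ₀ ≈ 290.3 fs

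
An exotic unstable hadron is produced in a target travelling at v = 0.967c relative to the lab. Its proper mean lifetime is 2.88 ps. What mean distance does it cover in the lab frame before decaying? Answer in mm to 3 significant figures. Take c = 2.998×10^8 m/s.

d ≈ 3.28 mm

γ = 1/√(1 − 0.967²) = 3.9250
Dilated lifetime: Δt = γτ₀ = 3.9250 × 2.88 ps = 11.304 ps
d = vΔt = 0.967c × 11.304 ps = 2.8991×10^8 m/s × 1.1304×10^-11 s = 3.28 mm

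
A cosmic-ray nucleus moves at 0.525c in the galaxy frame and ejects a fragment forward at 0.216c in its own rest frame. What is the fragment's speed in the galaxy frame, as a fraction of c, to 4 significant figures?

u ≈ 0.6655c

Compose boost 2: (0.216 + 0.525)/(1 + 0.216×0.525) = 0.7410/1.11340 = 0.6655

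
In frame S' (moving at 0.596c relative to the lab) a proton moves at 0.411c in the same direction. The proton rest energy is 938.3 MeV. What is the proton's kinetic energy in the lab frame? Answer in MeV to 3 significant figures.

u_lab = (0.411 + 0.596)/(1 + 0.411×0.596) = 0.808864
γ = 1/√(1 − 0.808864²) = 1.7007
K = (γ − 1)m₀c² = (1.7007 − 1) × 938.3 = 0.70069 × 938.3 = 657 MeV

K ≈ 657 MeV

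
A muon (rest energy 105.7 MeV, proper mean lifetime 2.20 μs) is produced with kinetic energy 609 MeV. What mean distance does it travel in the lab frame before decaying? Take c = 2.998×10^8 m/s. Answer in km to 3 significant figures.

d ≈ 4.41 km

γ = 1 + K/(m₀c²) = 1 + 609/105.7 = 6.7616
β = √(1 − 1/γ²) = 0.98900
Dilated lifetime: γτ₀ = 6.7616 × 2.20 μs = 14.875 μs
d = βc·γτ₀ = 0.98900 × (2.998×10^8 m/s) × 1.4875×10^-5 s = 4.41 km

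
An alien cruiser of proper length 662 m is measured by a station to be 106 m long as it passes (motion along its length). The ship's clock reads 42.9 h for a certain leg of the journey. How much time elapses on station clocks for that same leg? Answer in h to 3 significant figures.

Δt ≈ 268 h

Length contraction ⇒ γ = L₀/L = 662/106 = 6.2453
Time dilation: Δt = γτ₀ = 6.2453 × 42.9 h = 268 h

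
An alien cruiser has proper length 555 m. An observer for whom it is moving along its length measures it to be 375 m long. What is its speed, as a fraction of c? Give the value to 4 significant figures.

γ = L₀/L = 555/375 = 1.48000
β = √(1 − 1/γ²) = 0.7372

β ≈ 0.7372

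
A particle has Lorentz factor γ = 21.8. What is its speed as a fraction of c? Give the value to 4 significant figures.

β ≈ 0.9989

β = √(1 − 1/γ²) = √(1 − 1/21.8²) = √(0.997896) = 0.9989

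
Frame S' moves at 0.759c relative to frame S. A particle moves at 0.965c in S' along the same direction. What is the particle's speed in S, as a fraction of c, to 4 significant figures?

u ≈ 0.9951c

Relativistic velocity addition: u = (u' + v)/(1 + u'v/c²)
= (0.965 + 0.759)/(1 + 0.965×0.759) = 1.724/1.73243 = 0.9951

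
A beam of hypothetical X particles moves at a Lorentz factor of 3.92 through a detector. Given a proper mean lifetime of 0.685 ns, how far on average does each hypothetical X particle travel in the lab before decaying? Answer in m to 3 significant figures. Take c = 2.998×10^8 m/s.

d ≈ 0.778 m

β = √(1 − 1/γ²) = √(1 − 1/3.92²) = 0.96691
Dilated lifetime: Δt = γτ₀ = 3.92 × 0.685 ns = 2.6852 ns
d = vΔt = 0.96691c × 2.6852 ns = 2.8988×10^8 m/s × 2.6852×10^-9 s = 0.778 m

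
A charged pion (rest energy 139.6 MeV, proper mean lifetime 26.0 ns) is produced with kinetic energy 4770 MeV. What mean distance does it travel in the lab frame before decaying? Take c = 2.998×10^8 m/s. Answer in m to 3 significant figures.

γ = 1 + K/(m₀c²) = 1 + 4770/139.6 = 35.169
β = √(1 − 1/γ²) = 0.99960
Dilated lifetime: γτ₀ = 35.169 × 26.0 ns = 914.40 ns
d = βc·γτ₀ = 0.99960 × (2.998×10^8 m/s) × 9.1440×10^-7 s = 274 m

d ≈ 274 m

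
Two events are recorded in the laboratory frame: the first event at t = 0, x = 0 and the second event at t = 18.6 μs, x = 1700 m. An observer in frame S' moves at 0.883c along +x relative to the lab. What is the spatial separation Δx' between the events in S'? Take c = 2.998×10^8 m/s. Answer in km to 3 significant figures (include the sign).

γ = 1/√(1 − 0.883²) = 2.1305
Δx' = γ(Δx − vΔt) = 2.1305 × (1700 m − 0.883×(2.998×10^8 m/s)×18.6×10^-6 s)
= 2.1305 × (-3223.9 m) = -6.87 km

Δx' ≈ -6.87 km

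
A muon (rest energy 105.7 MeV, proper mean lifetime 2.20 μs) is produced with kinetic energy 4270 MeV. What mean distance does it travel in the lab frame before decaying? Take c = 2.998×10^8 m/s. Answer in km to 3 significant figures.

d ≈ 27.3 km

γ = 1 + K/(m₀c²) = 1 + 4270/105.7 = 41.397
β = √(1 − 1/γ²) = 0.99971
Dilated lifetime: γτ₀ = 41.397 × 2.20 μs = 91.074 μs
d = βc·γτ₀ = 0.99971 × (2.998×10^8 m/s) × 9.1074×10^-5 s = 27.3 km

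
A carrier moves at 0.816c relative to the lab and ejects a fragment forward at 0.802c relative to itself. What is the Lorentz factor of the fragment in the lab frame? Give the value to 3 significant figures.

u_lab = (0.802 + 0.816)/(1 + 0.802×0.816) = 1.618/1.65443 = 0.977979
γ = 1/√(1 − 0.977979²) = 4.79

γ ≈ 4.79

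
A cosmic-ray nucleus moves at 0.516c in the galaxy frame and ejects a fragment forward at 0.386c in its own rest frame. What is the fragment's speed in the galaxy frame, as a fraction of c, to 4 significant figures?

u ≈ 0.7522c

Compose boost 2: (0.386 + 0.516)/(1 + 0.386×0.516) = 0.9020/1.19918 = 0.7522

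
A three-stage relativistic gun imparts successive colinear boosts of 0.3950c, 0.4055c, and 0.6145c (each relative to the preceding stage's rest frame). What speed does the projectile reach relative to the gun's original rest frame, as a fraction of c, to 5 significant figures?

u ≈ 0.91607c

Compose boost 2: (0.4055 + 0.3950)/(1 + 0.4055×0.3950) = 0.80050/1.160173 = 0.6899836
Compose boost 3: (0.6145 + 0.6899836)/(1 + 0.6145×0.6899836) = 1.304484/1.423995 = 0.91607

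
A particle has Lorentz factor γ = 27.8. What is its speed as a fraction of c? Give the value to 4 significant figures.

β = √(1 − 1/γ²) = √(1 − 1/27.8²) = √(0.998706) = 0.9994

β ≈ 0.9994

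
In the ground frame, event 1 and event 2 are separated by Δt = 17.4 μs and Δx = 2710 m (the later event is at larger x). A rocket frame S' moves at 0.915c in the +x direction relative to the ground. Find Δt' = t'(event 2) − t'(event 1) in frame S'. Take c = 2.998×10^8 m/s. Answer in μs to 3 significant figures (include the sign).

γ = 1/√(1 − 0.915²) = 2.4786
Δt' = γ(Δt − vΔx/c²) = 2.4786 × (17.4 μs − 0.915×2710 m / (2.998×10^8 m/s))
= 2.4786 × (9.1290 μs) = 22.6 μs

Δt' ≈ 22.6 μs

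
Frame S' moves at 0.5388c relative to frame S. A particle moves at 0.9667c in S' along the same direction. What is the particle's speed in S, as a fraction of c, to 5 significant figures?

Relativistic velocity addition: u = (u' + v)/(1 + u'v/c²)
= (0.9667 + 0.5388)/(1 + 0.9667×0.5388) = 1.5055/1.520858 = 0.98990

u ≈ 0.98990c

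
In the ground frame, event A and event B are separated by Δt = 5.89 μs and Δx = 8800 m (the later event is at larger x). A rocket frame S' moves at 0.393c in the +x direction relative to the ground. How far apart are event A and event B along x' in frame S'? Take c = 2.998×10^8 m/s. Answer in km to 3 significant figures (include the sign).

γ = 1/√(1 − 0.393²) = 1.0875
Δx' = γ(Δx − vΔt) = 1.0875 × (8800 m − 0.393×(2.998×10^8 m/s)×5.89×10^-6 s)
= 1.0875 × (8106.0 m) = 8.82 km

Δx' ≈ 8.82 km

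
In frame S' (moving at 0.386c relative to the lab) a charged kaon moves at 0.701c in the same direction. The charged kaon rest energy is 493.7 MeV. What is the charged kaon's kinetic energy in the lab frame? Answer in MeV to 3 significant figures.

u_lab = (0.701 + 0.386)/(1 + 0.701×0.386) = 0.855511
γ = 1/√(1 − 0.855511²) = 1.9313
K = (γ − 1)m₀c² = (1.9313 − 1) × 493.7 = 0.93130 × 493.7 = 460 MeV

K ≈ 460 MeV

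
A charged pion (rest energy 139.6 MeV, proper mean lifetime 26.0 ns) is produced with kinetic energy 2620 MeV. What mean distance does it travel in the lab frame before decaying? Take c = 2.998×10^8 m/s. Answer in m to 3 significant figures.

d ≈ 154 m

γ = 1 + K/(m₀c²) = 1 + 2620/139.6 = 19.768
β = √(1 − 1/γ²) = 0.99872
Dilated lifetime: γτ₀ = 19.768 × 26.0 ns = 513.97 ns
d = βc·γτ₀ = 0.99872 × (2.998×10^8 m/s) × 5.1397×10^-7 s = 154 m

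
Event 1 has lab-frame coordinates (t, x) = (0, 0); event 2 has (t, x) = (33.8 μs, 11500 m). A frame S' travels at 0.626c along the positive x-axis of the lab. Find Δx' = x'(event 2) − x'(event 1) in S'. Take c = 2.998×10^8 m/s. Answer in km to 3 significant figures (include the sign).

Δx' ≈ 6.61 km

γ = 1/√(1 − 0.626²) = 1.2823
Δx' = γ(Δx − vΔt) = 1.2823 × (11500 m − 0.626×(2.998×10^8 m/s)×33.8×10^-6 s)
= 1.2823 × (5156.6 m) = 6.61 km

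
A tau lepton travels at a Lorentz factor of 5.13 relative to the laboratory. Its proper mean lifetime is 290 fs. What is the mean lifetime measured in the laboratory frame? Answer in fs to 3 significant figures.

Δt ≈ 1490 fs

γ = 5.13 (given)
Time dilation: Δt = γτ₀ = 5.13 × 290 fs = 1490 fs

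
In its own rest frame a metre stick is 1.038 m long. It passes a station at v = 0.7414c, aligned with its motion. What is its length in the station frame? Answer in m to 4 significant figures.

L ≈ 0.6966 m

γ = 1/√(1 − 0.7414²) = 1.49017
Length contraction: L = L₀/γ = 1.038/1.49017 = 0.6966 m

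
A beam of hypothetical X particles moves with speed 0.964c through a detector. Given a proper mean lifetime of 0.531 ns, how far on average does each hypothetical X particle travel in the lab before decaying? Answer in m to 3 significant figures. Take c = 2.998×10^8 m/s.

d ≈ 0.577 m

γ = 1/√(1 − 0.964²) = 3.7608
Dilated lifetime: Δt = γτ₀ = 3.7608 × 0.531 ns = 1.9970 ns
d = vΔt = 0.964c × 1.9970 ns = 2.8901×10^8 m/s × 1.9970×10^-9 s = 0.577 m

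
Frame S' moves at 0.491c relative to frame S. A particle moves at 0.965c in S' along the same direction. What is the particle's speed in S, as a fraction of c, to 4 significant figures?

u ≈ 0.9879c

Relativistic velocity addition: u = (u' + v)/(1 + u'v/c²)
= (0.965 + 0.491)/(1 + 0.965×0.491) = 1.456/1.47382 = 0.9879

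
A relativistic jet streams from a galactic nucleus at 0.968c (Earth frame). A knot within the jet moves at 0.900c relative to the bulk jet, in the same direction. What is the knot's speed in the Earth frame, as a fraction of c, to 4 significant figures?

u ≈ 0.9983c

Relativistic velocity addition: u = (u' + v)/(1 + u'v/c²)
= (0.900 + 0.968)/(1 + 0.900×0.968) = 1.868/1.87120 = 0.9983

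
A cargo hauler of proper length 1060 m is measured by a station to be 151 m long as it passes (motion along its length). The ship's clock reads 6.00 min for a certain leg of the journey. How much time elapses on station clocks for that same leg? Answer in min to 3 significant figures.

Δt ≈ 42.1 min

Length contraction ⇒ γ = L₀/L = 1060/151 = 7.0199
Time dilation: Δt = γτ₀ = 7.0199 × 6.00 min = 42.1 min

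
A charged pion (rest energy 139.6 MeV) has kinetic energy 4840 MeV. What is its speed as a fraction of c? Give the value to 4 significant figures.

β ≈ 0.9996

γ = 1 + K/(m₀c²) = 1 + 4840/139.6 = 35.6705
β = √(1 − 1/γ²) = 0.9996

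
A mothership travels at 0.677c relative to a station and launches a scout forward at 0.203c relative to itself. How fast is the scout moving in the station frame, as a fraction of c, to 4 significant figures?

Compose boost 2: (0.203 + 0.677)/(1 + 0.203×0.677) = 0.8800/1.13743 = 0.7737

u ≈ 0.7737c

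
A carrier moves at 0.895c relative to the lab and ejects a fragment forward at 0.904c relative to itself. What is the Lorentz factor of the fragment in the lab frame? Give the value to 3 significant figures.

u_lab = (0.904 + 0.895)/(1 + 0.904×0.895) = 1.799/1.80908 = 0.994428
γ = 1/√(1 − 0.994428²) = 9.49

γ ≈ 9.49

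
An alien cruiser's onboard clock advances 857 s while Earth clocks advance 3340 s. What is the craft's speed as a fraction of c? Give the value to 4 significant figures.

β ≈ 0.9665

γ = Δt/τ₀ = 3340/857 = 3.89732
β = √(1 − 1/γ²) = √(1 − 1/3.89732²) = 0.9665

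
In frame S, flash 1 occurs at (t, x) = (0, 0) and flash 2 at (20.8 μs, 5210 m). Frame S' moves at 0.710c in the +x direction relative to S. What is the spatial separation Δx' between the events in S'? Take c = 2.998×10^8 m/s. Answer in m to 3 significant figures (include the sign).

γ = 1/√(1 − 0.710²) = 1.4200
Δx' = γ(Δx − vΔt) = 1.4200 × (5210 m − 0.710×(2.998×10^8 m/s)×20.8×10^-6 s)
= 1.4200 × (782.55 m) = 1110 m

Δx' ≈ 1110 m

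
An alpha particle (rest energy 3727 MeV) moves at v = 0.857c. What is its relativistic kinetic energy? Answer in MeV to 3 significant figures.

γ = 1/√(1 − 0.857²) = 1.9406
K = (γ − 1)m₀c² = (1.9406 − 1) × 3727 MeV = 0.94056 × 3727 MeV = 3510 MeV

K ≈ 3510 MeV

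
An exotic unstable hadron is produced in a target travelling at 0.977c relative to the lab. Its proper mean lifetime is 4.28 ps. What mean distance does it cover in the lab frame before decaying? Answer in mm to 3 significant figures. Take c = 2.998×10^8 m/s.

γ = 1/√(1 − 0.977²) = 4.6896
Dilated lifetime: Δt = γτ₀ = 4.6896 × 4.28 ps = 20.071 ps
d = vΔt = 0.977c × 20.071 ps = 2.9290×10^8 m/s × 2.0071×10^-11 s = 5.88 mm

d ≈ 5.88 mm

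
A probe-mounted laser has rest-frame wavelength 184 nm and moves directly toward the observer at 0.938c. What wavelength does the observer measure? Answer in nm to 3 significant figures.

Relativistic Doppler: λ_obs = λ_src √((1−β)/(1+β))
= 184 × √(0.062000/1.9380) = 184 × 0.17886 = 32.9 nm

λ_obs ≈ 32.9 nm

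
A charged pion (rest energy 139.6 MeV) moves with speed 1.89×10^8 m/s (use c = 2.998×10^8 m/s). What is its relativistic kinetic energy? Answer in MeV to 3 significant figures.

β = v/c = 1.89×10^8 / 2.998×10^8 = 0.63042
γ = 1/√(1 − 0.63042²) = 1.2882
K = (γ − 1)m₀c² = (1.2882 − 1) × 139.6 MeV = 0.28824 × 139.6 MeV = 40.2 MeV

K ≈ 40.2 MeV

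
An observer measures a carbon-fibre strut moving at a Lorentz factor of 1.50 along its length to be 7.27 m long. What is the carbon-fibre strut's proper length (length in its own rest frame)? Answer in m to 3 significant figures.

γ = 1.50 (given)
L₀ = γL = 1.50 × 7.27 = 10.9 m

L₀ ≈ 10.9 m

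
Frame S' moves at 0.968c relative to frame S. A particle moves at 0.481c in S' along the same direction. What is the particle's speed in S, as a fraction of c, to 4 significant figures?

u ≈ 0.9887c

Relativistic velocity addition: u = (u' + v)/(1 + u'v/c²)
= (0.481 + 0.968)/(1 + 0.481×0.968) = 1.449/1.46561 = 0.9887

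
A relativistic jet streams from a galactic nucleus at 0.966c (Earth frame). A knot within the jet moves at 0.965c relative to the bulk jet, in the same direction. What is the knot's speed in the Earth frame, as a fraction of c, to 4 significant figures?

Relativistic velocity addition: u = (u' + v)/(1 + u'v/c²)
= (0.965 + 0.966)/(1 + 0.965×0.966) = 1.931/1.93219 = 0.9994

u ≈ 0.9994c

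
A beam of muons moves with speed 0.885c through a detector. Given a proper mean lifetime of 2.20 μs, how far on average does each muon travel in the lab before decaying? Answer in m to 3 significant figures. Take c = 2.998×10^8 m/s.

d ≈ 1250 m

γ = 1/√(1 − 0.885²) = 2.1478
Dilated lifetime: Δt = γτ₀ = 2.1478 × 2.20 μs = 4.7252 μs
d = vΔt = 0.885c × 4.7252 μs = 2.6532×10^8 m/s × 4.7252×10^-6 s = 1250 m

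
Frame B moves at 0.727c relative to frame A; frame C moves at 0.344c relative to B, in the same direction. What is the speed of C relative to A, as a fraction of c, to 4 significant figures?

u ≈ 0.8567c

Compose boost 2: (0.344 + 0.727)/(1 + 0.344×0.727) = 1.071/1.25009 = 0.8567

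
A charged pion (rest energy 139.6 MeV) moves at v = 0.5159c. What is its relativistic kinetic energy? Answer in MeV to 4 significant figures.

K ≈ 23.36 MeV

γ = 1/√(1 − 0.5159²) = 1.16734
K = (γ − 1)m₀c² = (1.16734 − 1) × 139.6 MeV = 0.167340 × 139.6 MeV = 23.36 MeV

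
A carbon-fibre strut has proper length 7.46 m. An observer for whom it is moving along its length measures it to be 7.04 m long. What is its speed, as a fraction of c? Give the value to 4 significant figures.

γ = L₀/L = 7.46/7.04 = 1.05966
β = √(1 − 1/γ²) = 0.3308

β ≈ 0.3308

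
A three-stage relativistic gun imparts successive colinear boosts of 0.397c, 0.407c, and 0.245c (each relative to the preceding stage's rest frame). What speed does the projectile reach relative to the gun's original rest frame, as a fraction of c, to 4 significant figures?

u ≈ 0.8013c

Compose boost 2: (0.407 + 0.397)/(1 + 0.407×0.397) = 0.8040/1.16158 = 0.692161
Compose boost 3: (0.245 + 0.692161)/(1 + 0.245×0.692161) = 0.937161/1.16958 = 0.8013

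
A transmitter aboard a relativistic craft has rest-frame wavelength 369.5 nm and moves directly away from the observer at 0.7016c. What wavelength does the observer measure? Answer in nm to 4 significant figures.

λ_obs ≈ 882.4 nm

Relativistic Doppler: λ_obs = λ_src √((1+β)/(1−β))
= 369.5 × √(1.70160/0.298400) = 369.5 × 2.38797 = 882.4 nm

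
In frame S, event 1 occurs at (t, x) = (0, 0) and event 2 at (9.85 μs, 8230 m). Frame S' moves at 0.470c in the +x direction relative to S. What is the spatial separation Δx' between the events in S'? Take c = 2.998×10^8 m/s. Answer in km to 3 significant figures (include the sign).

Δx' ≈ 7.75 km

γ = 1/√(1 − 0.470²) = 1.1329
Δx' = γ(Δx − vΔt) = 1.1329 × (8230 m − 0.470×(2.998×10^8 m/s)×9.85×10^-6 s)
= 1.1329 × (6842.1 m) = 7.75 km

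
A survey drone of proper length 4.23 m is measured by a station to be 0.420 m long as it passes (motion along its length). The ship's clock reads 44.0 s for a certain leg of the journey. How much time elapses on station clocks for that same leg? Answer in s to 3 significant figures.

Δt ≈ 443 s

Length contraction ⇒ γ = L₀/L = 4.23/0.420 = 10.071
Time dilation: Δt = γτ₀ = 10.071 × 44.0 s = 443 s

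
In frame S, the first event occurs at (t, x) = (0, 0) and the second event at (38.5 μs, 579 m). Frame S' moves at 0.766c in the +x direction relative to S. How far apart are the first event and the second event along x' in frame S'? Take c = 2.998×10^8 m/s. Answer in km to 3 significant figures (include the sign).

γ = 1/√(1 − 0.766²) = 1.5556
Δx' = γ(Δx − vΔt) = 1.5556 × (579 m − 0.766×(2.998×10^8 m/s)×38.5×10^-6 s)
= 1.5556 × (-8262.4 m) = -12.9 km

Δx' ≈ -12.9 km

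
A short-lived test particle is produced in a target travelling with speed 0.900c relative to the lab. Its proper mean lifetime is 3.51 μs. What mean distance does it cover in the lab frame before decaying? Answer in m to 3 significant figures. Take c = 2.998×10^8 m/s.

d ≈ 2170 m

γ = 1/√(1 − 0.900²) = 2.2942
Dilated lifetime: Δt = γτ₀ = 2.2942 × 3.51 μs = 8.0525 μs
d = vΔt = 0.900c × 8.0525 μs = 2.6982×10^8 m/s × 8.0525×10^-6 s = 2170 m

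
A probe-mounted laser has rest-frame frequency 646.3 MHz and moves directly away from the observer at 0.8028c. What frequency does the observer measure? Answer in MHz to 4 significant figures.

f_obs ≈ 213.8 MHz

Relativistic Doppler: f_obs = f_src √((1−β)/(1+β))
= 646.3 × √(0.197200/1.80280) = 646.3 × 0.330735 = 213.8 MHz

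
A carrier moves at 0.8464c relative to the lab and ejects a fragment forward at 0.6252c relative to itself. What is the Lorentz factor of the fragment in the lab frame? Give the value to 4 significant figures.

γ ≈ 3.679

u_lab = (0.6252 + 0.8464)/(1 + 0.6252×0.8464) = 1.4716/1.529169 = 0.9623526
γ = 1/√(1 − 0.9623526²) = 3.679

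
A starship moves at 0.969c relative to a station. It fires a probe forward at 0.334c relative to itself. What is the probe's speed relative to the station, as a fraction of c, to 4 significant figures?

Relativistic velocity addition: u = (u' + v)/(1 + u'v/c²)
= (0.334 + 0.969)/(1 + 0.334×0.969) = 1.303/1.32365 = 0.9844

u ≈ 0.9844c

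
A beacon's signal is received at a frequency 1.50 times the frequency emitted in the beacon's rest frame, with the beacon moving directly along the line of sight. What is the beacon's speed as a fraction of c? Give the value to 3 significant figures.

f_obs/f_src = √((1+β)/(1−β)) = 1.50  ⇒  (1+β)/(1−β) = 2.2500
β = |1 − D²|/(1 + D²) = |1 − 2.2500|/(1 + 2.2500) = 0.385

β ≈ 0.385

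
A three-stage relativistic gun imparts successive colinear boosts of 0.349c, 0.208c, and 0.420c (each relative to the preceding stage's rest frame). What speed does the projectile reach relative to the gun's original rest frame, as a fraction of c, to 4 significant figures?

u ≈ 0.7711c

Compose boost 2: (0.208 + 0.349)/(1 + 0.208×0.349) = 0.5570/1.07259 = 0.519303
Compose boost 3: (0.420 + 0.519303)/(1 + 0.420×0.519303) = 0.939303/1.21811 = 0.7711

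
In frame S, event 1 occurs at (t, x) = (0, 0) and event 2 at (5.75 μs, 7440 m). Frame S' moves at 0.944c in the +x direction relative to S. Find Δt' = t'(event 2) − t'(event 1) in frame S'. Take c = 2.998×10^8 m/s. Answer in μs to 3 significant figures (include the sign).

γ = 1/√(1 − 0.944²) = 3.0308
Δt' = γ(Δt − vΔx/c²) = 3.0308 × (5.75 μs − 0.944×7440 m / (2.998×10^8 m/s))
= 3.0308 × (-17.677 μs) = -53.6 μs

Δt' ≈ -53.6 μs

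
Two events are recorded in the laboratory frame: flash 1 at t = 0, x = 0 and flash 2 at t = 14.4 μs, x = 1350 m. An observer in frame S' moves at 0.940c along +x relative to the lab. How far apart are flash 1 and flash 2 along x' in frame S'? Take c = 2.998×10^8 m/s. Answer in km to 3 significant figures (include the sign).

γ = 1/√(1 − 0.940²) = 2.9311
Δx' = γ(Δx − vΔt) = 2.9311 × (1350 m − 0.940×(2.998×10^8 m/s)×14.4×10^-6 s)
= 2.9311 × (-2708.1 m) = -7.94 km

Δx' ≈ -7.94 km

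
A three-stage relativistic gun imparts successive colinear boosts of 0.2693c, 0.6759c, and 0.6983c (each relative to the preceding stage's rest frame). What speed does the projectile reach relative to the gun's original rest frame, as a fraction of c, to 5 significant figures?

Compose boost 2: (0.6759 + 0.2693)/(1 + 0.6759×0.2693) = 0.94520/1.182020 = 0.7996481
Compose boost 3: (0.6983 + 0.7996481)/(1 + 0.6983×0.7996481) = 1.497948/1.558394 = 0.96121

u ≈ 0.96121c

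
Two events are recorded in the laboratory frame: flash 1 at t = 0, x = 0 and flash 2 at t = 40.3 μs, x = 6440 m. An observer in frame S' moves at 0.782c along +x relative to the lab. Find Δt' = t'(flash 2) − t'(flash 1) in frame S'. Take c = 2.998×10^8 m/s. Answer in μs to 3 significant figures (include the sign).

γ = 1/√(1 − 0.782²) = 1.6044
Δt' = γ(Δt − vΔx/c²) = 1.6044 × (40.3 μs − 0.782×6440 m / (2.998×10^8 m/s))
= 1.6044 × (23.502 μs) = 37.7 μs

Δt' ≈ 37.7 μs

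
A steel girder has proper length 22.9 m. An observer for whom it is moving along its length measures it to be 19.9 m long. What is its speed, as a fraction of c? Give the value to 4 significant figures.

γ = L₀/L = 22.9/19.9 = 1.15075
β = √(1 − 1/γ²) = 0.4948

β ≈ 0.4948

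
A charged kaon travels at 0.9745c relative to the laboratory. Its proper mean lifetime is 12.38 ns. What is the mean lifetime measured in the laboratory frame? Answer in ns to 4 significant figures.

Δt ≈ 55.17 ns

γ = 1/√(1 − 0.9745²) = 4.45658
Time dilation: Δt = γτ₀ = 4.45658 × 12.38 ns = 55.17 ns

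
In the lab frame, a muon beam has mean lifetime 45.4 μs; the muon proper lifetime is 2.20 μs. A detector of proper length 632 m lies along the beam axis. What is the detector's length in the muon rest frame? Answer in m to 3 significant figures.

L ≈ 30.6 m

Time dilation ⇒ γ = Δt/τ₀ = 45.4/2.20 = 20.636
Length contraction: L = L₀/γ = 632/20.636 = 30.6 m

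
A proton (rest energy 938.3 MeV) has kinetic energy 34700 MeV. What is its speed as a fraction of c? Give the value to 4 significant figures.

β ≈ 0.9997

γ = 1 + K/(m₀c²) = 1 + 34700/938.3 = 37.9818
β = √(1 − 1/γ²) = 0.9997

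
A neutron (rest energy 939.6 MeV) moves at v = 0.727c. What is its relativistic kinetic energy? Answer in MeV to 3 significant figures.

γ = 1/√(1 − 0.727²) = 1.4564
K = (γ − 1)m₀c² = (1.4564 − 1) × 939.6 MeV = 0.45637 × 939.6 MeV = 429 MeV

K ≈ 429 MeV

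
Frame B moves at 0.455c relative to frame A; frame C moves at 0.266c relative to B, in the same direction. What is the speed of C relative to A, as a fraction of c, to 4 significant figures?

Compose boost 2: (0.266 + 0.455)/(1 + 0.266×0.455) = 0.7210/1.12103 = 0.6432

u ≈ 0.6432c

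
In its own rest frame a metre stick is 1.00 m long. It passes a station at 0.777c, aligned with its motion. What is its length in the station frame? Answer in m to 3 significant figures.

γ = 1/√(1 − 0.777²) = 1.5886
Length contraction: L = L₀/γ = 1.00/1.5886 = 0.630 m

L ≈ 0.630 m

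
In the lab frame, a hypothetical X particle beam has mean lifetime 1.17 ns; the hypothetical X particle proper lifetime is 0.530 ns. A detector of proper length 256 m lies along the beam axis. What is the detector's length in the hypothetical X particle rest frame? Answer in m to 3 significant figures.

Time dilation ⇒ γ = Δt/τ₀ = 1.17/0.530 = 2.2075
Length contraction: L = L₀/γ = 256/2.2075 = 116 m

L ≈ 116 m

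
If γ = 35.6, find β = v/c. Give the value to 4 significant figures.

β = √(1 − 1/γ²) = √(1 − 1/35.6²) = √(0.999211) = 0.9996

β ≈ 0.9996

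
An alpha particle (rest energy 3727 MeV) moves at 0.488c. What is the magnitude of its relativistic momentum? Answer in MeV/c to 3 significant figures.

p ≈ 2080 MeV/c

γ = 1/√(1 − 0.488²) = 1.1457
p = γβm₀c = 1.1457 × 0.488 × 3727 MeV/c = 2080 MeV/c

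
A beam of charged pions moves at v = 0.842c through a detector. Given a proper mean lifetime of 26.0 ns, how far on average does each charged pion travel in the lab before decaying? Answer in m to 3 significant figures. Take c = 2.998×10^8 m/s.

γ = 1/√(1 − 0.842²) = 1.8536
Dilated lifetime: Δt = γτ₀ = 1.8536 × 26.0 ns = 48.195 ns
d = vΔt = 0.842c × 48.195 ns = 2.5243×10^8 m/s × 4.8195×10^-8 s = 12.2 m

d ≈ 12.2 m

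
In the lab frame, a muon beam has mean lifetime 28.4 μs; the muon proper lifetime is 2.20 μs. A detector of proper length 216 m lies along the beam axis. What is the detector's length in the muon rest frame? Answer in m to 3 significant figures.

L ≈ 16.7 m

Time dilation ⇒ γ = Δt/τ₀ = 28.4/2.20 = 12.909
Length contraction: L = L₀/γ = 216/12.909 = 16.7 m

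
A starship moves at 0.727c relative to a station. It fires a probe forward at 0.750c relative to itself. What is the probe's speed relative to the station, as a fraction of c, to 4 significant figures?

u ≈ 0.9558c

Relativistic velocity addition: u = (u' + v)/(1 + u'v/c²)
= (0.750 + 0.727)/(1 + 0.750×0.727) = 1.477/1.54525 = 0.9558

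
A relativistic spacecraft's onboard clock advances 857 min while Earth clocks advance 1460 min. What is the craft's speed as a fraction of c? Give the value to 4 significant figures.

γ = Δt/τ₀ = 1460/857 = 1.70362
β = √(1 − 1/γ²) = √(1 − 1/1.70362²) = 0.8096

β ≈ 0.8096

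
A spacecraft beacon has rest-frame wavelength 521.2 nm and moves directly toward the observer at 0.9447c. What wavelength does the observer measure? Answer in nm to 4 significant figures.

λ_obs ≈ 87.89 nm

Relativistic Doppler: λ_obs = λ_src √((1−β)/(1+β))
= 521.2 × √(0.0553000/1.94470) = 521.2 × 0.168631 = 87.89 nm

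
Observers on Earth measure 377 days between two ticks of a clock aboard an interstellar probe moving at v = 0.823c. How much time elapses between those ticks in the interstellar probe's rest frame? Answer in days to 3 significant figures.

γ = 1/√(1 − 0.823²) = 1.7604
Proper time: τ₀ = Δt/γ = 377/1.7604 = 214 days

τ₀ ≈ 214 days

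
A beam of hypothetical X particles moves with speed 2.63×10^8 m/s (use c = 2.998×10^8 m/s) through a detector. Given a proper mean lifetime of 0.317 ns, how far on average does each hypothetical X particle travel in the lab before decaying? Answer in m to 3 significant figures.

β = v/c = 2.63×10^8 / 2.998×10^8 = 0.87725
γ = 1/√(1 − 0.87725²) = 2.0832
Dilated lifetime: Δt = γτ₀ = 2.0832 × 0.317 ns = 0.66037 ns
d = vΔt = 0.87725c × 0.66037 ns = 2.6300×10^8 m/s × 6.6037×10^-10 s = 0.174 m

d ≈ 0.174 m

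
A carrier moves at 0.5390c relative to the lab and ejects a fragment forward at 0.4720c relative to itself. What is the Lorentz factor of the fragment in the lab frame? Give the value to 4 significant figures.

u_lab = (0.4720 + 0.5390)/(1 + 0.4720×0.5390) = 1.0110/1.254408 = 0.8059579
γ = 1/√(1 − 0.8059579²) = 1.689

γ ≈ 1.689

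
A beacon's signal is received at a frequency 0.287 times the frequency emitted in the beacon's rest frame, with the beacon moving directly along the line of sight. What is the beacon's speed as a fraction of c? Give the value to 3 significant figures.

β ≈ 0.848

f_obs/f_src = √((1−β)/(1+β)) = 0.287  ⇒  (1−β)/(1+β) = 0.082369
β = |1 − D²|/(1 + D²) = |1 − 0.082369|/(1 + 0.082369) = 0.848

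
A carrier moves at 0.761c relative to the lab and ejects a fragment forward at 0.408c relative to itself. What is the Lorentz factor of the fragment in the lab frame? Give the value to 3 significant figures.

u_lab = (0.408 + 0.761)/(1 + 0.408×0.761) = 1.169/1.31049 = 0.892034
γ = 1/√(1 − 0.892034²) = 2.21

γ ≈ 2.21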